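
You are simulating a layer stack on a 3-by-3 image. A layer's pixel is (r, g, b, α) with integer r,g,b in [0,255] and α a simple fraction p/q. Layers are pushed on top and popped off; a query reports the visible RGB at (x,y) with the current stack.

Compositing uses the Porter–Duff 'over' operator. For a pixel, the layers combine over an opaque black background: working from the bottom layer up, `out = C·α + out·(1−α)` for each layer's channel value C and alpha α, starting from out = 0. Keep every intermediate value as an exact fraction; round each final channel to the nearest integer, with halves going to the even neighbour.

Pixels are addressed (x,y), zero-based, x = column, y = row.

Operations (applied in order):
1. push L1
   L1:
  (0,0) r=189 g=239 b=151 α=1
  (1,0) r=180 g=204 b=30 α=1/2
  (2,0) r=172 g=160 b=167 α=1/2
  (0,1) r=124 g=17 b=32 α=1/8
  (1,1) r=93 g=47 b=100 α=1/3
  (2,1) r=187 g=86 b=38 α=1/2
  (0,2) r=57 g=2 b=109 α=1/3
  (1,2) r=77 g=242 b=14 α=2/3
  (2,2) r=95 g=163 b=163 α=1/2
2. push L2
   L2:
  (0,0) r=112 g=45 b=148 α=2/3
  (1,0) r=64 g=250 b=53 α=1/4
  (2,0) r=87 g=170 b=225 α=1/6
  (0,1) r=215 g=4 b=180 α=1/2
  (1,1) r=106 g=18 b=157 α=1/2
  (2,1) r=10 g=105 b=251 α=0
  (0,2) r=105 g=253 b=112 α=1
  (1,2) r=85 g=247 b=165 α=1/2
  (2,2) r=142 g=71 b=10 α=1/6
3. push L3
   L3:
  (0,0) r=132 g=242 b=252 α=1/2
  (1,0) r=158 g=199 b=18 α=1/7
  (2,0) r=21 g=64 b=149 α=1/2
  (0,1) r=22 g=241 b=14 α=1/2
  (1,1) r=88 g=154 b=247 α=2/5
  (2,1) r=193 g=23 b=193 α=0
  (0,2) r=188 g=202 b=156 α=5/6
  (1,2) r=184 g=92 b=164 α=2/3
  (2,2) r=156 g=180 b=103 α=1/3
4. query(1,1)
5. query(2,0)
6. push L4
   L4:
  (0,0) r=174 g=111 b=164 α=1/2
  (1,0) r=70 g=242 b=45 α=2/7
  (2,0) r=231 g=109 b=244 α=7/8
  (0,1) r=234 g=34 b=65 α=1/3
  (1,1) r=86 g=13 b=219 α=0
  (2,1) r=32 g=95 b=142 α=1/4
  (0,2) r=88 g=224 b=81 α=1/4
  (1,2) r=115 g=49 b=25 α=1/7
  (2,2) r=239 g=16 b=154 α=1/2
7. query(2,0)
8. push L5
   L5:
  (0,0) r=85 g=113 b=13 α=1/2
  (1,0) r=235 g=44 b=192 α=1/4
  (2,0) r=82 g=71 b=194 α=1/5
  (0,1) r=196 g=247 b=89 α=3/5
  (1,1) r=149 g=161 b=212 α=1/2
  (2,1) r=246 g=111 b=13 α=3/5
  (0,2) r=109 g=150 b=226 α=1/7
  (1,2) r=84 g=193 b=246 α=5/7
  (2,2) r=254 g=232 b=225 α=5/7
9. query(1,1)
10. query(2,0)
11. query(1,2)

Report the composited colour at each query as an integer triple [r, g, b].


at x=1,y=1 over L1,L2,L3:
L1 α=1/3: [31, 47/3, 100/3]
L2 α=1/2: [137/2, 101/6, 571/6]
L3 α=2/5: [763/10, 717/10, 1559/10]
rounded: [76, 72, 156]

query (2,0) [L1,L2,L3] — begin 0,0,0
after L1 α=1/2: [86, 80, 167/2]
after L2 α=1/6: [517/6, 95, 1285/12]
after L3 α=1/2: [643/12, 159/2, 3073/24]
rounded: [54, 80, 128]

at x=2,y=0 over L1,L2,L3,L4:
after L1 α=1/2: [86, 80, 167/2]
after L2 α=1/6: [517/6, 95, 1285/12]
after L3 α=1/2: [643/12, 159/2, 3073/24]
after L4 α=7/8: [20047/96, 1685/16, 44065/192]
→ [209, 105, 230]

(1,1) stack=L1,L2,L3,L4,L5; from [0,0,0]:
+L1 (α=1/3) → [31, 47/3, 100/3]
+L2 (α=1/2) → [137/2, 101/6, 571/6]
+L3 (α=2/5) → [763/10, 717/10, 1559/10]
+L4 (α=0) → [763/10, 717/10, 1559/10]
+L5 (α=1/2) → [2253/20, 2327/20, 3679/20]
rounded: [113, 116, 184]

(2,0) stack=L1,L2,L3,L4,L5; from [0,0,0]:
L1 α=1/2: [86, 80, 167/2]
L2 α=1/6: [517/6, 95, 1285/12]
L3 α=1/2: [643/12, 159/2, 3073/24]
L4 α=7/8: [20047/96, 1685/16, 44065/192]
L5 α=1/5: [4403/24, 1969/20, 53377/240]
rounded: [183, 98, 222]

at x=1,y=2 over L1,L2,L3,L4,L5:
+L1 (α=2/3) → [154/3, 484/3, 28/3]
+L2 (α=1/2) → [409/6, 1225/6, 523/6]
+L3 (α=2/3) → [2617/18, 2329/18, 2491/18]
+L4 (α=1/7) → [2962/21, 2476/21, 2566/21]
+L5 (α=5/7) → [14744/147, 25217/147, 30962/147]
→ [100, 172, 211]


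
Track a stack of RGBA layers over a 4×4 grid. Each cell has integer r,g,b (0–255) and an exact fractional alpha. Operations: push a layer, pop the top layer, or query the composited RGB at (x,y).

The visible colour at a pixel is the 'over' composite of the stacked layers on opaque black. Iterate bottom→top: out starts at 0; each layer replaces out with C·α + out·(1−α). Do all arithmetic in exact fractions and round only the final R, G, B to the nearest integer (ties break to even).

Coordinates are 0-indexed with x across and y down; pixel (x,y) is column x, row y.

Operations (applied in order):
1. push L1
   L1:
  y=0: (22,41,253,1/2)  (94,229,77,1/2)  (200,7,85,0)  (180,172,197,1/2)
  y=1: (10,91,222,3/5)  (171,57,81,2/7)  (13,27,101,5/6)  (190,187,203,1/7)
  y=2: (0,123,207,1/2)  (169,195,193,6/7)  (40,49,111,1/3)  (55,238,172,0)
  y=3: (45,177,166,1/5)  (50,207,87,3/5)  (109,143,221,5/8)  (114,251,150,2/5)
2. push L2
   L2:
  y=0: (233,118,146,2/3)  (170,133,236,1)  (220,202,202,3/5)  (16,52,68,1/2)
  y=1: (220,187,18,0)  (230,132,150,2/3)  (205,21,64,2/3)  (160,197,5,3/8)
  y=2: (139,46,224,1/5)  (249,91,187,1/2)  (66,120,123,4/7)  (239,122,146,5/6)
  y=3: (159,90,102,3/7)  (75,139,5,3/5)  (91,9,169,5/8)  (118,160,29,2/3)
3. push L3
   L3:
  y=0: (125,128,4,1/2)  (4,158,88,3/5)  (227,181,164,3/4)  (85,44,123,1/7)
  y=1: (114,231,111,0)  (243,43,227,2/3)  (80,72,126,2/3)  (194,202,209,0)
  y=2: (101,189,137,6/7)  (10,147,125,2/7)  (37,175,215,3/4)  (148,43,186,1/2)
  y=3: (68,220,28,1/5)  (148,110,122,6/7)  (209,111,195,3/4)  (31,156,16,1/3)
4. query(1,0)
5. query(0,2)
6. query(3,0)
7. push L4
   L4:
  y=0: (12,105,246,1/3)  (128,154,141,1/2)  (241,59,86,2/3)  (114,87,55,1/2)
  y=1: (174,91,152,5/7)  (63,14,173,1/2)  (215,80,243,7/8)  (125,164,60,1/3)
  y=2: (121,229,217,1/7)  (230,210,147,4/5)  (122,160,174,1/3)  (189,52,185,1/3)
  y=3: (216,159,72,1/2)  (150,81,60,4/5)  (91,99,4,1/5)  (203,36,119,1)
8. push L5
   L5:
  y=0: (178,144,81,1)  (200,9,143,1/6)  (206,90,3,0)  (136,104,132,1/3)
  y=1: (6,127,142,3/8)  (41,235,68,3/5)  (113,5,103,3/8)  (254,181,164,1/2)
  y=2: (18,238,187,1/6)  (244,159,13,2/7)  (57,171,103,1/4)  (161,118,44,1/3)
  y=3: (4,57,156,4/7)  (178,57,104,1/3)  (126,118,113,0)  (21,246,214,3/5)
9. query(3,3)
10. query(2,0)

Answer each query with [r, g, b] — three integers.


at x=1,y=0 over L1,L2,L3:
L1 α=1/2: [47, 229/2, 77/2]
L2 α=1: [170, 133, 236]
L3 α=3/5: [352/5, 148, 736/5]
→ [70, 148, 147]

(0,2) stack=L1,L2,L3; from [0,0,0]:
L1 α=1/2: [0, 123/2, 207/2]
L2 α=1/5: [139/5, 292/5, 638/5]
L3 α=6/7: [3169/35, 5962/35, 4748/35]
→ [91, 170, 136]

at x=3,y=0 over L1,L2,L3:
L1 α=1/2: [90, 86, 197/2]
L2 α=1/2: [53, 69, 333/4]
L3 α=1/7: [403/7, 458/7, 1245/14]
= [58, 65, 89]

(3,3) stack=L1,L2,L3,L4,L5; from [0,0,0]:
L1 α=2/5: [228/5, 502/5, 60]
L2 α=2/3: [1408/15, 2102/15, 118/3]
L3 α=1/3: [3281/45, 6544/45, 284/9]
L4 α=1: [203, 36, 119]
L5 α=3/5: [469/5, 162, 176]
rounded: [94, 162, 176]

(2,0) stack=L1,L2,L3,L4,L5; from [0,0,0]:
+L1 (α=0) → [0, 0, 0]
+L2 (α=3/5) → [132, 606/5, 606/5]
+L3 (α=3/4) → [813/4, 3321/20, 1533/10]
+L4 (α=2/3) → [2741/12, 5681/60, 3253/30]
+L5 (α=0) → [2741/12, 5681/60, 3253/30]
= [228, 95, 108]


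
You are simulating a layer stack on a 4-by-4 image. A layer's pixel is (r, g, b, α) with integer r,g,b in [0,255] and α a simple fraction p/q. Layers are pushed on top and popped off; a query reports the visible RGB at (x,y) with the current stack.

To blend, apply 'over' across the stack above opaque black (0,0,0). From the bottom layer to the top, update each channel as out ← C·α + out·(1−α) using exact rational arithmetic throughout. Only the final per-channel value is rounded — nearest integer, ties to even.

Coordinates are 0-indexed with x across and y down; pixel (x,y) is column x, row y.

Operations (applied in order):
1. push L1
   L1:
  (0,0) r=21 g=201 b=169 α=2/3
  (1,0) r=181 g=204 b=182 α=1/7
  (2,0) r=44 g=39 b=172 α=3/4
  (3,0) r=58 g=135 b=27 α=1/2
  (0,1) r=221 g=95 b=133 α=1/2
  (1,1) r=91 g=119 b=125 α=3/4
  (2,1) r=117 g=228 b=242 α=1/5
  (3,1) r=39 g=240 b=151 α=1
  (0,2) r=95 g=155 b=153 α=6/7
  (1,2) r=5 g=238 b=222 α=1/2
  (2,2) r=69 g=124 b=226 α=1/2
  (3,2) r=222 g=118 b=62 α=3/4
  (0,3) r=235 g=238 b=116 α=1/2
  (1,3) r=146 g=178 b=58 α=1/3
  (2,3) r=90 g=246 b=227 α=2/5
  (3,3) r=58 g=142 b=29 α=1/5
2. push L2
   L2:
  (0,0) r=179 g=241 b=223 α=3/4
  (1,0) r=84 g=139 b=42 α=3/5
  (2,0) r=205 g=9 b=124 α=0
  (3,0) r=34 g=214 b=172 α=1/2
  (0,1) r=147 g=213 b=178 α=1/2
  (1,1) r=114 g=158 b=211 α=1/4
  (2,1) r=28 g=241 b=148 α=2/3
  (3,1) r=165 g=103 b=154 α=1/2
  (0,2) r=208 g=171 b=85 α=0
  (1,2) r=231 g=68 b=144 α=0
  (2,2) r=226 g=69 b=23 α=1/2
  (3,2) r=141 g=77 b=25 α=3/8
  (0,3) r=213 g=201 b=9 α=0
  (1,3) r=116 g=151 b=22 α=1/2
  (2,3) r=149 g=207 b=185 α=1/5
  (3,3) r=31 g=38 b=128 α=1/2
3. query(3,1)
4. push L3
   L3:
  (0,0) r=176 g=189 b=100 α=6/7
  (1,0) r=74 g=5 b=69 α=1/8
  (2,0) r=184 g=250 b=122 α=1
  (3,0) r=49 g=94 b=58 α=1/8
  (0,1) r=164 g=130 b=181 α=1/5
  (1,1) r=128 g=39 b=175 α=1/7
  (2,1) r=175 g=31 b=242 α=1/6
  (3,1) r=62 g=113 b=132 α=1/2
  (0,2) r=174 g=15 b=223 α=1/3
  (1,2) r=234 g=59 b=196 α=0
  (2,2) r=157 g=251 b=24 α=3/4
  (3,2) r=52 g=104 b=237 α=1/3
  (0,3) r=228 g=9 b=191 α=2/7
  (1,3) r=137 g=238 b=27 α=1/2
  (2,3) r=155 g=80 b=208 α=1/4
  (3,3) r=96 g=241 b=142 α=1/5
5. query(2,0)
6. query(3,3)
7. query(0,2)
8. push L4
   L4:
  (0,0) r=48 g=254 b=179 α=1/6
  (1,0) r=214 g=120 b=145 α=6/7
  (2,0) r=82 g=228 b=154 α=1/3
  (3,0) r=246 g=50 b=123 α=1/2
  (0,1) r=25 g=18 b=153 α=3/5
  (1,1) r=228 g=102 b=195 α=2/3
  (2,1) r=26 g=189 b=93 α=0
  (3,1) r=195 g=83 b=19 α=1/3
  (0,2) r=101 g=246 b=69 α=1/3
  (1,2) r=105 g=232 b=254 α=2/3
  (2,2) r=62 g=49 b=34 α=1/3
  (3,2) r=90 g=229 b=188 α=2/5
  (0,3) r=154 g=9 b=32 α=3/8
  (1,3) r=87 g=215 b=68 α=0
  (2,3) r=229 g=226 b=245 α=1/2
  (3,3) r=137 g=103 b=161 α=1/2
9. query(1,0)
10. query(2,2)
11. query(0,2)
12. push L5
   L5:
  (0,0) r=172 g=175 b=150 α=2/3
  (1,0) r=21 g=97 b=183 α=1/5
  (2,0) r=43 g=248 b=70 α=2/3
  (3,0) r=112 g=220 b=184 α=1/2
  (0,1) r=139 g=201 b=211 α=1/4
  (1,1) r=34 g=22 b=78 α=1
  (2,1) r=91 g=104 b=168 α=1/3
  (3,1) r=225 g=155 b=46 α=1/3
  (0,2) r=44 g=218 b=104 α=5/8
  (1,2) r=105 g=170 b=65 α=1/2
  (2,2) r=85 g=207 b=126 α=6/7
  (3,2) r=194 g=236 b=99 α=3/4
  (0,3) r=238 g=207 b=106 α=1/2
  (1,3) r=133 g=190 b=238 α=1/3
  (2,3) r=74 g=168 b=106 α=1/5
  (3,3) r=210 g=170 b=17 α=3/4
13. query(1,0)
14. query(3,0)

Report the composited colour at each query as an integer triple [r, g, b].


at x=3,y=1 over L1,L2:
after L1 α=1: [39, 240, 151]
after L2 α=1/2: [102, 343/2, 305/2]
rounded: [102, 172, 152]

(2,0) stack=L1,L2,L3; from [0,0,0]:
+L1 (α=3/4) → [33, 117/4, 129]
+L2 (α=0) → [33, 117/4, 129]
+L3 (α=1) → [184, 250, 122]
→ [184, 250, 122]

at x=3,y=3 over L1,L2,L3:
after L1 α=1/5: [58/5, 142/5, 29/5]
after L2 α=1/2: [213/10, 166/5, 669/10]
after L3 α=1/5: [906/25, 1869/25, 2048/25]
= [36, 75, 82]

query (0,2) [L1,L2,L3] — begin 0,0,0
+L1 (α=6/7) → [570/7, 930/7, 918/7]
+L2 (α=0) → [570/7, 930/7, 918/7]
+L3 (α=1/3) → [786/7, 655/7, 3397/21]
→ [112, 94, 162]

query (1,0) [L1,L2,L3,L4] — begin 0,0,0
L1 α=1/7: [181/7, 204/7, 26]
L2 α=3/5: [2126/35, 3327/35, 178/5]
L3 α=1/8: [312/5, 419/5, 1591/40]
L4 α=6/7: [6732/35, 4019/35, 36391/280]
rounded: [192, 115, 130]

(2,2) stack=L1,L2,L3,L4; from [0,0,0]:
+L1 (α=1/2) → [69/2, 62, 113]
+L2 (α=1/2) → [521/4, 131/2, 68]
+L3 (α=3/4) → [2405/16, 1637/8, 35]
+L4 (α=1/3) → [967/8, 611/4, 104/3]
= [121, 153, 35]

query (0,2) [L1,L2,L3,L4] — begin 0,0,0
after L1 α=6/7: [570/7, 930/7, 918/7]
after L2 α=0: [570/7, 930/7, 918/7]
after L3 α=1/3: [786/7, 655/7, 3397/21]
after L4 α=1/3: [2279/21, 3032/21, 8243/63]
→ [109, 144, 131]

query (1,0) [L1,L2,L3,L4,L5] — begin 0,0,0
+L1 (α=1/7) → [181/7, 204/7, 26]
+L2 (α=3/5) → [2126/35, 3327/35, 178/5]
+L3 (α=1/8) → [312/5, 419/5, 1591/40]
+L4 (α=6/7) → [6732/35, 4019/35, 36391/280]
+L5 (α=1/5) → [27663/175, 19471/175, 49201/350]
rounded: [158, 111, 141]

(3,0) stack=L1,L2,L3,L4,L5; from [0,0,0]:
after L1 α=1/2: [29, 135/2, 27/2]
after L2 α=1/2: [63/2, 563/4, 371/4]
after L3 α=1/8: [539/16, 4317/32, 2829/32]
after L4 α=1/2: [4475/32, 5917/64, 6765/64]
after L5 α=1/2: [8059/64, 19997/128, 18541/128]
= [126, 156, 145]


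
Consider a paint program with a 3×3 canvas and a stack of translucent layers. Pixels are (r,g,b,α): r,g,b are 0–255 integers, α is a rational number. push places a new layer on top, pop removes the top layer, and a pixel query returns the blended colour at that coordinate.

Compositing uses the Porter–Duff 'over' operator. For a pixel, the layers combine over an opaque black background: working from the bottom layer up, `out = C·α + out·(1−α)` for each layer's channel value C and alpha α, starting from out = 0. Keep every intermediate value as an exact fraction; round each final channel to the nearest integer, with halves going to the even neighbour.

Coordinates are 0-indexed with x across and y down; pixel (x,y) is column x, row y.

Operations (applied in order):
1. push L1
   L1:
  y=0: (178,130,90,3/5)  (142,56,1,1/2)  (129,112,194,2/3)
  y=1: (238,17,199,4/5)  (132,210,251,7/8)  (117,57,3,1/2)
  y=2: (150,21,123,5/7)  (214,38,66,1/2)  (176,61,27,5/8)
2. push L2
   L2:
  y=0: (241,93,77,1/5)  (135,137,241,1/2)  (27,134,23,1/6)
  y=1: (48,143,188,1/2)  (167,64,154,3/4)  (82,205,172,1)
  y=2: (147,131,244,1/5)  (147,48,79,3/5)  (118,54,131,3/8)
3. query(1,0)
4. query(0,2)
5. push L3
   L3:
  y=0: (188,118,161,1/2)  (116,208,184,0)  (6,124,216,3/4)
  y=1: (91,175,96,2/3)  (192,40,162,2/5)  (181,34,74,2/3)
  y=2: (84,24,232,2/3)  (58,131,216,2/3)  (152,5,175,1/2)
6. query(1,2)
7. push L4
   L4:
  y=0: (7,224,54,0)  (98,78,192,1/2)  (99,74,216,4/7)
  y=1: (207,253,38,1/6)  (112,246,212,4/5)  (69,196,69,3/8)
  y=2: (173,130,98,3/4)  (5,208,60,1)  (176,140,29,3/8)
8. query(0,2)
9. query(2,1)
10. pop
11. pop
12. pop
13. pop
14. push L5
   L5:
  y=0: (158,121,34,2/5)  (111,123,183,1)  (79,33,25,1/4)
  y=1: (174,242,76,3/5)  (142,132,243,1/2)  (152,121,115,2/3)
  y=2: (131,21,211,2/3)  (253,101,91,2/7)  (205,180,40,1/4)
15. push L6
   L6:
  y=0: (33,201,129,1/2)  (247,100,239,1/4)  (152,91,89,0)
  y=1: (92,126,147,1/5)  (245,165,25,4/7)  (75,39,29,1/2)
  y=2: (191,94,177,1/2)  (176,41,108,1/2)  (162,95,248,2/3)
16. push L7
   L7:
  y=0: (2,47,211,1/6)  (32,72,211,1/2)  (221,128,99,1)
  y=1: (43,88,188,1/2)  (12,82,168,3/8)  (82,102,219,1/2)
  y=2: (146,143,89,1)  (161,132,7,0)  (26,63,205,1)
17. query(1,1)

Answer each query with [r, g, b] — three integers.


at x=1,y=0 over L1,L2:
+L1 (α=1/2) → [71, 28, 1/2]
+L2 (α=1/2) → [103, 165/2, 483/4]
rounded: [103, 82, 121]

at x=0,y=2 over L1,L2:
after L1 α=5/7: [750/7, 15, 615/7]
after L2 α=1/5: [4029/35, 191/5, 4168/35]
rounded: [115, 38, 119]

query (1,2) [L1,L2,L3] — begin 0,0,0
after L1 α=1/2: [107, 19, 33]
after L2 α=3/5: [131, 182/5, 303/5]
after L3 α=2/3: [247/3, 1492/15, 821/5]
→ [82, 99, 164]

query (0,2) [L1,L2,L3,L4] — begin 0,0,0
after L1 α=5/7: [750/7, 15, 615/7]
after L2 α=1/5: [4029/35, 191/5, 4168/35]
after L3 α=2/3: [3303/35, 431/15, 20408/105]
after L4 α=3/4: [5367/35, 6281/60, 25639/210]
= [153, 105, 122]

query (2,1) [L1,L2,L3,L4] — begin 0,0,0
after L1 α=1/2: [117/2, 57/2, 3/2]
after L2 α=1: [82, 205, 172]
after L3 α=2/3: [148, 91, 320/3]
after L4 α=3/8: [947/8, 1043/8, 2221/24]
= [118, 130, 93]

(1,1) stack=L5,L6,L7; from [0,0,0]:
after L5 α=1/2: [71, 66, 243/2]
after L6 α=4/7: [1193/7, 858/7, 929/14]
after L7 α=3/8: [6217/56, 1503/14, 11701/112]
rounded: [111, 107, 104]


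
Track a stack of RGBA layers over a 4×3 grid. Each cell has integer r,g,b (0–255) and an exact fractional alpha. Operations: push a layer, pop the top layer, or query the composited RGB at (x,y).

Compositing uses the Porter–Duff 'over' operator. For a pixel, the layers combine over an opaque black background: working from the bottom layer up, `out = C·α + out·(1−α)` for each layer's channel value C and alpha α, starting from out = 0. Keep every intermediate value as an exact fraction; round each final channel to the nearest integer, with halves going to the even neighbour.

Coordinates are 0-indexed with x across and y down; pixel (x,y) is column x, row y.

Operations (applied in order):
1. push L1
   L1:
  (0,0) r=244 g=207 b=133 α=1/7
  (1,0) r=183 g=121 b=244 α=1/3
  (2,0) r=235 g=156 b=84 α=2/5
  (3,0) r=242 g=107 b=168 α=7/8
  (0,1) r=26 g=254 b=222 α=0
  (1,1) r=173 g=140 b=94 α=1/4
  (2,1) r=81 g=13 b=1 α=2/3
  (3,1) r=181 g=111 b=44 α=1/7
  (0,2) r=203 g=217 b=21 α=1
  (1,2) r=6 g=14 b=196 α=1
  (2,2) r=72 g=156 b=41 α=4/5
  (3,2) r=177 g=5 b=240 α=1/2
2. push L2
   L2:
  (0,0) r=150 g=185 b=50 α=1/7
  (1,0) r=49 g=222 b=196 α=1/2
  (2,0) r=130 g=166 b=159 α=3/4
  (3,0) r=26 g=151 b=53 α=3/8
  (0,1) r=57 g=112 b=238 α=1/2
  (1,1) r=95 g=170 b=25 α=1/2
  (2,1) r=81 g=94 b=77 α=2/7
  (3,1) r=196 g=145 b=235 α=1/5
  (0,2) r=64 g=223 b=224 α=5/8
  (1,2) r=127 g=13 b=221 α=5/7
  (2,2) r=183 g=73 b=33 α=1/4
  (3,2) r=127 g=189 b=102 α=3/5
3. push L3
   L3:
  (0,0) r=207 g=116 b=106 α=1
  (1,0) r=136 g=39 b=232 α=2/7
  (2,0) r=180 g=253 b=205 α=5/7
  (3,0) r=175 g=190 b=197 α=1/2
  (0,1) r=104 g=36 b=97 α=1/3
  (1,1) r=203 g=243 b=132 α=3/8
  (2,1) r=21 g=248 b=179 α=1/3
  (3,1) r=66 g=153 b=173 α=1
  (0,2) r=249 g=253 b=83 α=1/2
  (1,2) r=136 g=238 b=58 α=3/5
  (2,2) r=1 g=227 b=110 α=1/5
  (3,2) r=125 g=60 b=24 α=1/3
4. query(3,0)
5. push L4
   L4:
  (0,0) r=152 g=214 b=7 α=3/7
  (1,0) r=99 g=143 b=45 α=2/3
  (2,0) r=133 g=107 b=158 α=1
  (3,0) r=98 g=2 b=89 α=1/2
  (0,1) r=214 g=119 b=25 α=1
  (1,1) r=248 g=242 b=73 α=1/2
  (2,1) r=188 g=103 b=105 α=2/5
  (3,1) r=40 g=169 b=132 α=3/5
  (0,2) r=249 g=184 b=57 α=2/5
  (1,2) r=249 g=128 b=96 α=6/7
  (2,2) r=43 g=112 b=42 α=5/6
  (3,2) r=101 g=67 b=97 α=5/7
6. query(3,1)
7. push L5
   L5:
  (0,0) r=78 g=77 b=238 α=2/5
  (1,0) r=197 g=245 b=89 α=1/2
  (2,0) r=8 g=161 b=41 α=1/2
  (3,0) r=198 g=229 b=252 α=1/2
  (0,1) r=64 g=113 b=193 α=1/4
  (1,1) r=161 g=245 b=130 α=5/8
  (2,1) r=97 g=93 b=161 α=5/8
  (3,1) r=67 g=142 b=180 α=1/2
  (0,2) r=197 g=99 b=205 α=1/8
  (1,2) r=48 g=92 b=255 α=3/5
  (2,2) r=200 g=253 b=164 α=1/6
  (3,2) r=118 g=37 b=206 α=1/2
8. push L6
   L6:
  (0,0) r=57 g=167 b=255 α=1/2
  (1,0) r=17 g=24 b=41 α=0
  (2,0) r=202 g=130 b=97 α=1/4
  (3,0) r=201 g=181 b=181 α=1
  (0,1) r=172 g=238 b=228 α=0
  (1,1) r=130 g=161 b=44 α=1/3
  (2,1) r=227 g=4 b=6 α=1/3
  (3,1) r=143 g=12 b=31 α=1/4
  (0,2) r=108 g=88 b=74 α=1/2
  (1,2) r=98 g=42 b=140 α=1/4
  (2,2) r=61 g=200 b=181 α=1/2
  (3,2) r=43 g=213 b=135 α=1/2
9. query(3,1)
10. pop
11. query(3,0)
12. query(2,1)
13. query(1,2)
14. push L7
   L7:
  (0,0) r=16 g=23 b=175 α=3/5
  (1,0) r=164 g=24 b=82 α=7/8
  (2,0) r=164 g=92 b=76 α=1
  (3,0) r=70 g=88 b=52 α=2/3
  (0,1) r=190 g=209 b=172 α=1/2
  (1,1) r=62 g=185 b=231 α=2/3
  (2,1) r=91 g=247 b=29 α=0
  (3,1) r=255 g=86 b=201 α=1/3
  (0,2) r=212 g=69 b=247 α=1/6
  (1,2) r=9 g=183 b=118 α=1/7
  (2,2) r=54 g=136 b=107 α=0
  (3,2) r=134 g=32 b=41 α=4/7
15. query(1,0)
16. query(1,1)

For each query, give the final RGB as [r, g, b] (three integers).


query (3,0) [L1,L2,L3] — begin 0,0,0
+L1 (α=7/8) → [847/4, 749/8, 147]
+L2 (α=3/8) → [4547/32, 7369/64, 447/4]
+L3 (α=1/2) → [10147/64, 19529/128, 1235/8]
= [159, 153, 154]

(3,1) stack=L1,L2,L3,L4; from [0,0,0]:
+L1 (α=1/7) → [181/7, 111/7, 44/7]
+L2 (α=1/5) → [2096/35, 1459/35, 1821/35]
+L3 (α=1) → [66, 153, 173]
+L4 (α=3/5) → [252/5, 813/5, 742/5]
= [50, 163, 148]

at x=3,y=1 over L1,L2,L3,L4,L5,L6:
L1 α=1/7: [181/7, 111/7, 44/7]
L2 α=1/5: [2096/35, 1459/35, 1821/35]
L3 α=1: [66, 153, 173]
L4 α=3/5: [252/5, 813/5, 742/5]
L5 α=1/2: [587/10, 1523/10, 821/5]
L6 α=1/4: [3191/40, 4689/40, 1309/10]
= [80, 117, 131]

query (3,0) [L1,L2,L3,L4,L5] — begin 0,0,0
+L1 (α=7/8) → [847/4, 749/8, 147]
+L2 (α=3/8) → [4547/32, 7369/64, 447/4]
+L3 (α=1/2) → [10147/64, 19529/128, 1235/8]
+L4 (α=1/2) → [16419/128, 19785/256, 1947/16]
+L5 (α=1/2) → [41763/256, 78409/512, 5979/32]
rounded: [163, 153, 187]

at x=2,y=1 over L1,L2,L3,L4,L5:
+L1 (α=2/3) → [54, 26/3, 2/3]
+L2 (α=2/7) → [432/7, 694/21, 472/21]
+L3 (α=1/3) → [337/7, 6596/63, 4703/63]
+L4 (α=2/5) → [3643/35, 10922/105, 9113/105]
+L5 (α=5/8) → [3488/35, 27197/280, 4661/35]
rounded: [100, 97, 133]

(1,2) stack=L1,L2,L3,L4,L5; from [0,0,0]:
+L1 (α=1) → [6, 14, 196]
+L2 (α=5/7) → [647/7, 93/7, 1497/7]
+L3 (α=3/5) → [830/7, 5184/35, 4212/35]
+L4 (α=6/7) → [11288/49, 32064/245, 24372/245]
+L5 (α=3/5) → [29632/245, 131748/1225, 236169/1225]
= [121, 108, 193]

(1,0) stack=L1,L2,L3,L4,L5,L7; from [0,0,0]:
L1 α=1/3: [61, 121/3, 244/3]
L2 α=1/2: [55, 787/6, 416/3]
L3 α=2/7: [547/7, 629/6, 496/3]
L4 α=2/3: [1933/21, 2345/18, 766/9]
L5 α=1/2: [3035/21, 6755/36, 1567/18]
L7 α=7/8: [27143/168, 12803/288, 11899/144]
= [162, 44, 83]

(1,1) stack=L1,L2,L3,L4,L5,L7; from [0,0,0]:
after L1 α=1/4: [173/4, 35, 47/2]
after L2 α=1/2: [553/8, 205/2, 97/4]
after L3 α=3/8: [7637/64, 2483/16, 2069/32]
after L4 α=1/2: [23509/128, 6355/32, 4405/64]
after L5 α=5/8: [173567/1024, 58265/256, 54815/512]
after L7 α=2/3: [100181/1024, 50995/256, 291359/1536]
= [98, 199, 190]


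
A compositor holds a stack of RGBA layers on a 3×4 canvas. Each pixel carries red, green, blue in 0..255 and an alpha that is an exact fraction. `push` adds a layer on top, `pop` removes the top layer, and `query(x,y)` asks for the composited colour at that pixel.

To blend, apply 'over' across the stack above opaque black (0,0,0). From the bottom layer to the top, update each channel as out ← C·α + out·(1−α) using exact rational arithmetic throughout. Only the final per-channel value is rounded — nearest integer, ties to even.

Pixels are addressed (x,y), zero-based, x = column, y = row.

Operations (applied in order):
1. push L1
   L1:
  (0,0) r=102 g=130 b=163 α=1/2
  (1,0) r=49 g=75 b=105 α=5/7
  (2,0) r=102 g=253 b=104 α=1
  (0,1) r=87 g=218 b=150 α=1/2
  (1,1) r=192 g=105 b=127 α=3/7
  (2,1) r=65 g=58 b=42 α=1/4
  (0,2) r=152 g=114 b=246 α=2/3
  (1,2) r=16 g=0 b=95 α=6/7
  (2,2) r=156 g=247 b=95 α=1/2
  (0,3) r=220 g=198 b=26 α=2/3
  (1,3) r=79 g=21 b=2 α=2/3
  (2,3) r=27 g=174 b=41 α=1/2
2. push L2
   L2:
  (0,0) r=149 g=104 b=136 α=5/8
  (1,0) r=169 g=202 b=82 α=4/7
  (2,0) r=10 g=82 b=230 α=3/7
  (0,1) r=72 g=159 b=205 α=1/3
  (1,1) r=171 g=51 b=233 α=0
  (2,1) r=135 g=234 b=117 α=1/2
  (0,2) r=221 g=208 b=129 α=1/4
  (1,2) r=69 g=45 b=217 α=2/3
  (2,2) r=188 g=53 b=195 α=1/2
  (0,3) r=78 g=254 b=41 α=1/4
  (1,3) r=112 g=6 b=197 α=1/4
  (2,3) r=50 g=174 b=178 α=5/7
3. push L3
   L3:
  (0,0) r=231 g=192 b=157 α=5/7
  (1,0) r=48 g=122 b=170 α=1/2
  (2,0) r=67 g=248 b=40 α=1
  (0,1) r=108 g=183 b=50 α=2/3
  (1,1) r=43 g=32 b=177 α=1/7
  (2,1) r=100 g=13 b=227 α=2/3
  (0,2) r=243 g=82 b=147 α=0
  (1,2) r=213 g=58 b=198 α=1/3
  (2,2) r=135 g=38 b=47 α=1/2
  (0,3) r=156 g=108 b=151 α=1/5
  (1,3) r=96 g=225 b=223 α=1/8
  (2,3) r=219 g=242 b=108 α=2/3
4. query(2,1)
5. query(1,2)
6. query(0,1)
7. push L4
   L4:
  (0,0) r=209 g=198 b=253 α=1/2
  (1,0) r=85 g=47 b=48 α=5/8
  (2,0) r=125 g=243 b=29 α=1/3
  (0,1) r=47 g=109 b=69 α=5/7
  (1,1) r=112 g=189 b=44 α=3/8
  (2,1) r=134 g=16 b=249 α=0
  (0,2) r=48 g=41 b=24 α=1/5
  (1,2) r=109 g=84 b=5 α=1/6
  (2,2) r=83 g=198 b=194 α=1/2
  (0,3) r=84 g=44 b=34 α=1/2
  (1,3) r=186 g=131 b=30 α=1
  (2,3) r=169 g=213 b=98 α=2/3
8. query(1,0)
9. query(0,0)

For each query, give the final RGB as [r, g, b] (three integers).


(2,1) stack=L1,L2,L3; from [0,0,0]:
L1 α=1/4: [65/4, 29/2, 21/2]
L2 α=1/2: [605/8, 497/4, 255/4]
L3 α=2/3: [735/8, 601/12, 2071/12]
= [92, 50, 173]

at x=1,y=2 over L1,L2,L3:
after L1 α=6/7: [96/7, 0, 570/7]
after L2 α=2/3: [354/7, 30, 3608/21]
after L3 α=1/3: [733/7, 118/3, 11374/63]
→ [105, 39, 181]

query (0,1) [L1,L2,L3] — begin 0,0,0
L1 α=1/2: [87/2, 109, 75]
L2 α=1/3: [53, 377/3, 355/3]
L3 α=2/3: [269/3, 1475/9, 655/9]
= [90, 164, 73]

at x=1,y=0 over L1,L2,L3,L4:
L1 α=5/7: [35, 375/7, 75]
L2 α=4/7: [781/7, 6781/49, 79]
L3 α=1/2: [1117/14, 12759/98, 249/2]
L4 α=5/8: [9301/112, 61307/784, 1227/16]
= [83, 78, 77]

query (0,0) [L1,L2,L3,L4] — begin 0,0,0
L1 α=1/2: [51, 65, 163/2]
L2 α=5/8: [449/4, 715/8, 1849/16]
L3 α=5/7: [2759/14, 4555/28, 8129/56]
L4 α=1/2: [5685/28, 10099/56, 22297/112]
= [203, 180, 199]


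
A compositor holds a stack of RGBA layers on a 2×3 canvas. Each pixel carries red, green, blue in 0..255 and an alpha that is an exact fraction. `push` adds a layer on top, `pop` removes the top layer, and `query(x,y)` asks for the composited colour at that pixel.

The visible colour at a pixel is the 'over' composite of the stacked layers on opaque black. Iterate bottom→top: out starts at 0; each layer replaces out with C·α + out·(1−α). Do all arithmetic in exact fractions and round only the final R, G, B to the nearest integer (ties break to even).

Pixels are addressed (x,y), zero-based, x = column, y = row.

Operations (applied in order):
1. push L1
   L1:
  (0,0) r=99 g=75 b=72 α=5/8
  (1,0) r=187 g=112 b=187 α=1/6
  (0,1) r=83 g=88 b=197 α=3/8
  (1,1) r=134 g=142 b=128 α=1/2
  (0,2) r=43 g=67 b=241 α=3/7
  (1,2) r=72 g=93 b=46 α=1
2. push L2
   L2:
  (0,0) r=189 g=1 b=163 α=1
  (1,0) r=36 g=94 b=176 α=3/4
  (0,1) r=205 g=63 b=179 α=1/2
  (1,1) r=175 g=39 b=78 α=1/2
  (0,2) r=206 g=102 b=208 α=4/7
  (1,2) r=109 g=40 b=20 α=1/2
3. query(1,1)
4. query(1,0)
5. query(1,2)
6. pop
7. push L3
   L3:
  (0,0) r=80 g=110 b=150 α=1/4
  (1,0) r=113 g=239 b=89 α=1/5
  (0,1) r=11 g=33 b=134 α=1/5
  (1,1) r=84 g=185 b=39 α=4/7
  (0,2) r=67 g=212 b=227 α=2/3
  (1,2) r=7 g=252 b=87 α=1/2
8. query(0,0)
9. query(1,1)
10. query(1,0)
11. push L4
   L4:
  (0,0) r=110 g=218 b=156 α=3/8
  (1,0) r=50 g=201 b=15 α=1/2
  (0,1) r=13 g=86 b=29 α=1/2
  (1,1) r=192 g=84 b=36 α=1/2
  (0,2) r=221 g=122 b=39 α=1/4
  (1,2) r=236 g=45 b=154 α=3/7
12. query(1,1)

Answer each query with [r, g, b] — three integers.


query (1,1) [L1,L2] — begin 0,0,0
L1 α=1/2: [67, 71, 64]
L2 α=1/2: [121, 55, 71]
= [121, 55, 71]

query (1,0) [L1,L2] — begin 0,0,0
after L1 α=1/6: [187/6, 56/3, 187/6]
after L2 α=3/4: [835/24, 451/6, 3355/24]
→ [35, 75, 140]

at x=1,y=2 over L1,L2:
after L1 α=1: [72, 93, 46]
after L2 α=1/2: [181/2, 133/2, 33]
= [90, 66, 33]

query (0,0) [L1,L3] — begin 0,0,0
+L1 (α=5/8) → [495/8, 375/8, 45]
+L3 (α=1/4) → [2125/32, 2005/32, 285/4]
→ [66, 63, 71]

query (1,1) [L1,L3] — begin 0,0,0
after L1 α=1/2: [67, 71, 64]
after L3 α=4/7: [537/7, 953/7, 348/7]
→ [77, 136, 50]

query (1,0) [L1,L3] — begin 0,0,0
+L1 (α=1/6) → [187/6, 56/3, 187/6]
+L3 (α=1/5) → [713/15, 941/15, 641/15]
→ [48, 63, 43]

at x=1,y=1 over L1,L3,L4:
after L1 α=1/2: [67, 71, 64]
after L3 α=4/7: [537/7, 953/7, 348/7]
after L4 α=1/2: [1881/14, 1541/14, 300/7]
rounded: [134, 110, 43]


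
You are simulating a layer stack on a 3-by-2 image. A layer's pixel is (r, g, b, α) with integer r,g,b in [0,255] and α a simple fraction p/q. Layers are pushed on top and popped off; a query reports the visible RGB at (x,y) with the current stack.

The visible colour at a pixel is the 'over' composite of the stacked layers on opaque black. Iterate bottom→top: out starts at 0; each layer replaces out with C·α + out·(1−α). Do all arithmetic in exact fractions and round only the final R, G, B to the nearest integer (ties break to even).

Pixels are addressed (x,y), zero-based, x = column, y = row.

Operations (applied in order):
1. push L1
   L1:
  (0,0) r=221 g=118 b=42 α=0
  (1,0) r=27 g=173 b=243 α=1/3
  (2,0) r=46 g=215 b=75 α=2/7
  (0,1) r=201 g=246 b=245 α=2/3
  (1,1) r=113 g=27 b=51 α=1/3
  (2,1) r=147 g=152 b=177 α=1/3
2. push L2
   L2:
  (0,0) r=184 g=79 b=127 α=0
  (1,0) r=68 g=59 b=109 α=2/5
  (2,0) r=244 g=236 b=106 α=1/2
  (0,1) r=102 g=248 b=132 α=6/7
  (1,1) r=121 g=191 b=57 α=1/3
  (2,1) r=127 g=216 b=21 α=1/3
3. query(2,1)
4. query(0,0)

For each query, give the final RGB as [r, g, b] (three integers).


(2,1) stack=L1,L2; from [0,0,0]:
L1 α=1/3: [49, 152/3, 59]
L2 α=1/3: [75, 952/9, 139/3]
rounded: [75, 106, 46]

query (0,0) [L1,L2] — begin 0,0,0
L1 α=0: [0, 0, 0]
L2 α=0: [0, 0, 0]
→ [0, 0, 0]


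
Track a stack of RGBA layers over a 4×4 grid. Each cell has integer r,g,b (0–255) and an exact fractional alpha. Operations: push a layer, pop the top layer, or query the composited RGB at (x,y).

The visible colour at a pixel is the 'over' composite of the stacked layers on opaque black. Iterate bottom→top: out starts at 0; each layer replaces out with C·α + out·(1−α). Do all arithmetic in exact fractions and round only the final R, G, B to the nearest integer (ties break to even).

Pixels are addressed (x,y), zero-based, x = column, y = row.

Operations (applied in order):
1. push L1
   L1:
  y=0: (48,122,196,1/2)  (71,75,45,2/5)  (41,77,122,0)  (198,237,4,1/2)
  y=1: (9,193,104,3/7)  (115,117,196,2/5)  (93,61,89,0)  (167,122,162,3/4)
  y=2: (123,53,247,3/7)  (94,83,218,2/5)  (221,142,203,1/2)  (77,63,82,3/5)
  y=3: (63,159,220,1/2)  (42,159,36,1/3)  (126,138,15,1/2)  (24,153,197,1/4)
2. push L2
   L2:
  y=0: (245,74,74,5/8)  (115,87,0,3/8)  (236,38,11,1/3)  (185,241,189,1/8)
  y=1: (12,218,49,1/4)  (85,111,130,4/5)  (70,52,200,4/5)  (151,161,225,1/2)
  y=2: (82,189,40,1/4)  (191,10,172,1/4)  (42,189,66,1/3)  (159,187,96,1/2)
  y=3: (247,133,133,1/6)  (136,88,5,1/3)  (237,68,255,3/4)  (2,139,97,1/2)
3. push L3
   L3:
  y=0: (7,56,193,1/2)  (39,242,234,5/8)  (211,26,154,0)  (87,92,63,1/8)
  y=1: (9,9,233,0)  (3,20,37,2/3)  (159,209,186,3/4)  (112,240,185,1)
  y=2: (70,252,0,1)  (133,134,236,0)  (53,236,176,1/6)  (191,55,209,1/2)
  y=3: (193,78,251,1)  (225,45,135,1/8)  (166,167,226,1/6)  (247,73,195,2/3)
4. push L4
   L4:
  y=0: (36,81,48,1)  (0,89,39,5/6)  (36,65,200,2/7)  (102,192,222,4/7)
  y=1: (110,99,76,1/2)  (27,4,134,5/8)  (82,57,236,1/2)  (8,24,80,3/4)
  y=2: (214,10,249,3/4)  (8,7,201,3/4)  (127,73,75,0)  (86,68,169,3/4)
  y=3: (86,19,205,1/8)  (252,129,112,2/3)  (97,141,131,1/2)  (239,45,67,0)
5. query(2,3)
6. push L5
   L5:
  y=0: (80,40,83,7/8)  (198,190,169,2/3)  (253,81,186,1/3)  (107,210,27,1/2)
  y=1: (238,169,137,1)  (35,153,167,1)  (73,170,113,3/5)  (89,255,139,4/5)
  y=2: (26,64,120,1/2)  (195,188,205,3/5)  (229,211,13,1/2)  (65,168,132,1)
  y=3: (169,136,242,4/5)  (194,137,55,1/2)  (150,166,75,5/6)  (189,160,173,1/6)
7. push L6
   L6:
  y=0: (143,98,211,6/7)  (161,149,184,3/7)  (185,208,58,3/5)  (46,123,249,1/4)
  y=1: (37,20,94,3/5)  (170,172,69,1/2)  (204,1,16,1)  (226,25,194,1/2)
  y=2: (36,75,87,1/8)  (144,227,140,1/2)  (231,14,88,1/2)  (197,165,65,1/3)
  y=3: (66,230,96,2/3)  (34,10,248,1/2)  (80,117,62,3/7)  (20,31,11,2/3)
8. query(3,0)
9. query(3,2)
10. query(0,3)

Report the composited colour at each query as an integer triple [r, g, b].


query (2,3) [L1,L2,L3,L4] — begin 0,0,0
L1 α=1/2: [63, 69, 15/2]
L2 α=3/4: [387/2, 273/4, 1545/8]
L3 α=1/6: [2267/12, 2033/24, 9533/48]
L4 α=1/2: [3431/24, 5417/48, 15821/96]
rounded: [143, 113, 165]

query (3,0) [L1,L2,L3,L4,L5,L6] — begin 0,0,0
L1 α=1/2: [99, 237/2, 2]
L2 α=1/8: [439/4, 2141/16, 203/8]
L3 α=1/8: [3421/32, 16459/128, 1925/64]
L4 α=4/7: [23319/224, 147681/896, 62607/448]
L5 α=1/2: [47287/448, 335841/1792, 74703/896]
L6 α=1/4: [162469/1792, 1227939/7168, 447213/3584]
rounded: [91, 171, 125]

query (3,2) [L1,L2,L3,L4,L5,L6] — begin 0,0,0
L1 α=3/5: [231/5, 189/5, 246/5]
L2 α=1/2: [513/5, 562/5, 363/5]
L3 α=1/2: [734/5, 837/10, 704/5]
L4 α=3/4: [506/5, 2877/40, 3239/20]
L5 α=1: [65, 168, 132]
L6 α=1/3: [109, 167, 329/3]
= [109, 167, 110]

(0,3) stack=L1,L2,L3,L4,L5,L6; from [0,0,0]:
L1 α=1/2: [63/2, 159/2, 110]
L2 α=1/6: [809/12, 1061/12, 683/6]
L3 α=1: [193, 78, 251]
L4 α=1/8: [1437/8, 565/8, 981/4]
L5 α=4/5: [1369/8, 4917/40, 4853/20]
L6 α=2/3: [2425/24, 23317/120, 8693/60]
→ [101, 194, 145]


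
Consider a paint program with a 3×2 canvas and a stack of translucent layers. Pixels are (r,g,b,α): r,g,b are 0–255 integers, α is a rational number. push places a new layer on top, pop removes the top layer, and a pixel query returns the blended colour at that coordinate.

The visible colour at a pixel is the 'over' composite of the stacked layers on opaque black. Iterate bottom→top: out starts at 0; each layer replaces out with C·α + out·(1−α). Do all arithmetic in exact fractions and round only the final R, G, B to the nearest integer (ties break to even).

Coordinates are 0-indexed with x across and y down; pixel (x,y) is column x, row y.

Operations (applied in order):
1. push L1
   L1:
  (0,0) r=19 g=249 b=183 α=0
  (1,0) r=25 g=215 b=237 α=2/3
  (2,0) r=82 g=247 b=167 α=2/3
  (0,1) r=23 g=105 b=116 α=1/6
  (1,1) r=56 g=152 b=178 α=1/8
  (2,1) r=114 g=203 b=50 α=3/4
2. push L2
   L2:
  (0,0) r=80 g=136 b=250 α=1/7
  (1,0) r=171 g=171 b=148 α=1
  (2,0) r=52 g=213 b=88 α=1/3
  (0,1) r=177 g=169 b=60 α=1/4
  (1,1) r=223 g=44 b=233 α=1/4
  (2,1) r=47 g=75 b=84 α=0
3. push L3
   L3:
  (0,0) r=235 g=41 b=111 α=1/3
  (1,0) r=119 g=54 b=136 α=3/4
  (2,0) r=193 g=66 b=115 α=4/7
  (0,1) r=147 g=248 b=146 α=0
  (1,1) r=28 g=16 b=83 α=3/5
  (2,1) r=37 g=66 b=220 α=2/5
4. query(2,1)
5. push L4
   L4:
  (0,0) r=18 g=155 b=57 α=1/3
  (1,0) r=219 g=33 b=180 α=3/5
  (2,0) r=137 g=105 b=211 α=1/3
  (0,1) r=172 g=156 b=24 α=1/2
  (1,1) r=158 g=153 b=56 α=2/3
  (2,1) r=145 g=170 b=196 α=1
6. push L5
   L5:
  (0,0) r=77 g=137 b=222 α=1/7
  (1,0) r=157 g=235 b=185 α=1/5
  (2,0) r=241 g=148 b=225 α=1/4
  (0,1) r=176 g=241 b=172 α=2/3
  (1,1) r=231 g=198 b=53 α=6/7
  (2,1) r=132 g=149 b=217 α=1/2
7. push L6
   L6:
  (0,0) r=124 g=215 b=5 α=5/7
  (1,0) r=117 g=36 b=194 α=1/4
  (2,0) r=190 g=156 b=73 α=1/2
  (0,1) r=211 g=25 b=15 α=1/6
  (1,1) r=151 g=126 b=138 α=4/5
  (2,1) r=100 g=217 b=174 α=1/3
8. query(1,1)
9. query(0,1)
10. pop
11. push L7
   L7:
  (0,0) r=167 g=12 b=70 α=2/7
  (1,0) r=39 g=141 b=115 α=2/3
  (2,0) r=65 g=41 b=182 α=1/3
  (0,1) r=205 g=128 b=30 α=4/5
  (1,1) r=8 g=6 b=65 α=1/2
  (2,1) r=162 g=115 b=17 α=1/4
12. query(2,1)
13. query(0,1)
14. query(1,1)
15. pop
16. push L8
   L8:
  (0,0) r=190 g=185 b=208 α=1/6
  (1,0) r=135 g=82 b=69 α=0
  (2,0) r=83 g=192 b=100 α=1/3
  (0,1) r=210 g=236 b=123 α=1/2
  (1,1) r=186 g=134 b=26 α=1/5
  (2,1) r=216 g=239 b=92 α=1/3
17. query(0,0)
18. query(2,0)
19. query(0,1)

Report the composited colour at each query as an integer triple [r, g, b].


at x=2,y=1 over L1,L2,L3:
after L1 α=3/4: [171/2, 609/4, 75/2]
after L2 α=0: [171/2, 609/4, 75/2]
after L3 α=2/5: [661/10, 471/4, 221/2]
= [66, 118, 110]

(1,1) stack=L1,L2,L3,L4,L5,L6; from [0,0,0]:
L1 α=1/8: [7, 19, 89/4]
L2 α=1/4: [61, 101/4, 1199/16]
L3 α=3/5: [206/5, 197/10, 3191/40]
L4 α=2/3: [1786/15, 3257/30, 2557/40]
L5 α=6/7: [22576/105, 38897/210, 15277/280]
L6 α=4/5: [85996/525, 144737/1050, 169837/1400]
rounded: [164, 138, 121]

(0,1) stack=L1,L2,L3,L4,L5,L6; from [0,0,0]:
after L1 α=1/6: [23/6, 35/2, 58/3]
after L2 α=1/4: [377/8, 443/8, 59/2]
after L3 α=0: [377/8, 443/8, 59/2]
after L4 α=1/2: [1753/16, 1691/16, 107/4]
after L5 α=2/3: [7385/48, 9403/48, 1483/12]
after L6 α=1/6: [47053/288, 48215/288, 7595/72]
= [163, 167, 105]

at x=2,y=1 over L1,L2,L3,L4,L5,L7:
+L1 (α=3/4) → [171/2, 609/4, 75/2]
+L2 (α=0) → [171/2, 609/4, 75/2]
+L3 (α=2/5) → [661/10, 471/4, 221/2]
+L4 (α=1) → [145, 170, 196]
+L5 (α=1/2) → [277/2, 319/2, 413/2]
+L7 (α=1/4) → [1155/8, 1187/8, 1273/8]
rounded: [144, 148, 159]

at x=0,y=1 over L1,L2,L3,L4,L5,L7:
L1 α=1/6: [23/6, 35/2, 58/3]
L2 α=1/4: [377/8, 443/8, 59/2]
L3 α=0: [377/8, 443/8, 59/2]
L4 α=1/2: [1753/16, 1691/16, 107/4]
L5 α=2/3: [7385/48, 9403/48, 1483/12]
L7 α=4/5: [9349/48, 33979/240, 2923/60]
→ [195, 142, 49]

at x=1,y=1 over L1,L2,L3,L4,L5,L7:
after L1 α=1/8: [7, 19, 89/4]
after L2 α=1/4: [61, 101/4, 1199/16]
after L3 α=3/5: [206/5, 197/10, 3191/40]
after L4 α=2/3: [1786/15, 3257/30, 2557/40]
after L5 α=6/7: [22576/105, 38897/210, 15277/280]
after L7 α=1/2: [11708/105, 40157/420, 33477/560]
rounded: [112, 96, 60]

at x=0,y=0 over L1,L2,L3,L4,L5,L8:
+L1 (α=0) → [0, 0, 0]
+L2 (α=1/7) → [80/7, 136/7, 250/7]
+L3 (α=1/3) → [1805/21, 559/21, 1277/21]
+L4 (α=1/3) → [3988/63, 4373/63, 3751/63]
+L5 (α=1/7) → [9593/147, 11623/147, 12164/147]
+L8 (α=1/6) → [75895/882, 42655/441, 45698/441]
= [86, 97, 104]

(2,0) stack=L1,L2,L3,L4,L5,L8; from [0,0,0]:
after L1 α=2/3: [164/3, 494/3, 334/3]
after L2 α=1/3: [484/9, 1627/9, 932/9]
after L3 α=4/7: [400/3, 2419/21, 2312/21]
after L4 α=1/3: [1211/9, 7043/63, 9055/63]
after L5 α=1/4: [967/6, 10151/84, 3445/21]
after L8 α=1/3: [1216/9, 18215/126, 8990/63]
rounded: [135, 145, 143]

query (0,1) [L1,L2,L3,L4,L5,L8] — begin 0,0,0
after L1 α=1/6: [23/6, 35/2, 58/3]
after L2 α=1/4: [377/8, 443/8, 59/2]
after L3 α=0: [377/8, 443/8, 59/2]
after L4 α=1/2: [1753/16, 1691/16, 107/4]
after L5 α=2/3: [7385/48, 9403/48, 1483/12]
after L8 α=1/2: [17465/96, 20731/96, 2959/24]
= [182, 216, 123]


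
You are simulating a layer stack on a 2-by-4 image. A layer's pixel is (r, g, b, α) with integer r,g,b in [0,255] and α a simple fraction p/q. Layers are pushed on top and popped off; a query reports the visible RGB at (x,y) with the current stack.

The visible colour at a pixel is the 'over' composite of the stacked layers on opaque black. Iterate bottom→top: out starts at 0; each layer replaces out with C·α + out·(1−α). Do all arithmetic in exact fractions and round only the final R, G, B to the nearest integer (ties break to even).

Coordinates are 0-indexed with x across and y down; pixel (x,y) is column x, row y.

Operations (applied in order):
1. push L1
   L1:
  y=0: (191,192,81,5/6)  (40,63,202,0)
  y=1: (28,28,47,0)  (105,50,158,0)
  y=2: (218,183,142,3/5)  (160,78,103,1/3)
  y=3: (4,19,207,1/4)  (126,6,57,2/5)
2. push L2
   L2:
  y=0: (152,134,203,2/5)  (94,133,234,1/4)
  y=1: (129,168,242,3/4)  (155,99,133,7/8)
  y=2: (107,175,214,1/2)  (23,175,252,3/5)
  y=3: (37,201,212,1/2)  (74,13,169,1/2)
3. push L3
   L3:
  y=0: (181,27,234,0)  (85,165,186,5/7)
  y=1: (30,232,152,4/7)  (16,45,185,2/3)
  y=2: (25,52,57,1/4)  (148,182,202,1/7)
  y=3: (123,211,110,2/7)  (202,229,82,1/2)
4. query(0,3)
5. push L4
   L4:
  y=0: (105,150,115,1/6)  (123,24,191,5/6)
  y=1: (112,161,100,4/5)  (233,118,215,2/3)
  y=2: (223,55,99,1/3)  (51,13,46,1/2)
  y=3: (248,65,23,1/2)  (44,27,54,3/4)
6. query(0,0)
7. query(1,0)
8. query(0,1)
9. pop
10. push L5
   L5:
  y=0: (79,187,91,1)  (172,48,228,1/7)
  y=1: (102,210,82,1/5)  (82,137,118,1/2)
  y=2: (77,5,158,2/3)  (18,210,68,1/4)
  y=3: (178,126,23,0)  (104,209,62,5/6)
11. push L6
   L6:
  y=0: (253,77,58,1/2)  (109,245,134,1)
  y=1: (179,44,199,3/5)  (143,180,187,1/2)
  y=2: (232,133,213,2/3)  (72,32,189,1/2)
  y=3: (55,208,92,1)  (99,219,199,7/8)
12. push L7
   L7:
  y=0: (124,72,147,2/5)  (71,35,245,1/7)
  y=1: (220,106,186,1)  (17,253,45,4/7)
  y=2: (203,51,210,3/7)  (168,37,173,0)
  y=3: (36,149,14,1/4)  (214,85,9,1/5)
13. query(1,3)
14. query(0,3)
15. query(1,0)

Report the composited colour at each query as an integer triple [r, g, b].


(0,3) stack=L1,L2,L3; from [0,0,0]:
after L1 α=1/4: [1, 19/4, 207/4]
after L2 α=1/2: [19, 823/8, 1055/8]
after L3 α=2/7: [341/7, 7491/56, 1005/8]
rounded: [49, 134, 126]

(0,0) stack=L1,L2,L3,L4; from [0,0,0]:
after L1 α=5/6: [955/6, 160, 135/2]
after L2 α=2/5: [1563/10, 748/5, 1217/10]
after L3 α=0: [1563/10, 748/5, 1217/10]
after L4 α=1/6: [591/4, 449/3, 1447/12]
rounded: [148, 150, 121]

query (1,0) [L1,L2,L3,L4] — begin 0,0,0
+L1 (α=0) → [0, 0, 0]
+L2 (α=1/4) → [47/2, 133/4, 117/2]
+L3 (α=5/7) → [472/7, 1783/14, 1047/7]
+L4 (α=5/6) → [4777/42, 3463/84, 3866/21]
rounded: [114, 41, 184]

query (0,1) [L1,L2,L3,L4] — begin 0,0,0
after L1 α=0: [0, 0, 0]
after L2 α=3/4: [387/4, 126, 363/2]
after L3 α=4/7: [1641/28, 1306/7, 2305/14]
after L4 α=4/5: [2837/28, 5814/35, 1581/14]
= [101, 166, 113]

at x=1,y=3 over L1,L2,L3,L5,L6,L7:
L1 α=2/5: [252/5, 12/5, 114/5]
L2 α=1/2: [311/5, 77/10, 959/10]
L3 α=1/2: [1321/10, 2367/20, 1779/20]
L5 α=5/6: [6521/60, 23267/120, 7979/120]
L6 α=7/8: [48101/480, 207227/960, 175139/960]
L7 α=1/5: [73781/600, 227627/1200, 177299/1200]
→ [123, 190, 148]

query (0,3) [L1,L2,L3,L5,L6,L7] — begin 0,0,0
after L1 α=1/4: [1, 19/4, 207/4]
after L2 α=1/2: [19, 823/8, 1055/8]
after L3 α=2/7: [341/7, 7491/56, 1005/8]
after L5 α=0: [341/7, 7491/56, 1005/8]
after L6 α=1: [55, 208, 92]
after L7 α=1/4: [201/4, 773/4, 145/2]
= [50, 193, 72]

at x=1,y=0 over L1,L2,L3,L5,L6,L7:
+L1 (α=0) → [0, 0, 0]
+L2 (α=1/4) → [47/2, 133/4, 117/2]
+L3 (α=5/7) → [472/7, 1783/14, 1047/7]
+L5 (α=1/7) → [4036/49, 5685/49, 7878/49]
+L6 (α=1) → [109, 245, 134]
+L7 (α=1/7) → [725/7, 215, 1049/7]
rounded: [104, 215, 150]
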